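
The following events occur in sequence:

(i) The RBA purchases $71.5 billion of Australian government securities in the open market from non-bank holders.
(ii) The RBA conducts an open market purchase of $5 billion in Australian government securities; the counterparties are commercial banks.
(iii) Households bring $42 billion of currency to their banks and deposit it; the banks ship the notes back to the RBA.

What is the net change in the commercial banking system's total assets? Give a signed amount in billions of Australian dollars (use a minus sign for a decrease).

RBA balance sheet:
  Assets:      Securities +$76.5B
  Liabilities: Bank reserves +$118.5B, Currency in circulation −$42B
Commercial banking system:
  Assets:      Reserves at CB +$118.5B, Securities −$5B
  Liabilities: Checkable deposits +$113.5B
Change in total bank assets = +$113.5 billion.

+$113.5 billion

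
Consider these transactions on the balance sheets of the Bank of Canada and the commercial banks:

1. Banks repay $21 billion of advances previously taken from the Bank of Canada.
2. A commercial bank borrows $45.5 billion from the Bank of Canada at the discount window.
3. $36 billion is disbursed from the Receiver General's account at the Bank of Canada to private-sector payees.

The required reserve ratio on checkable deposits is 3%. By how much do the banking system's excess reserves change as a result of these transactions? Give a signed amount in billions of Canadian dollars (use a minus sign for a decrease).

+$59.42 billion

Discount-window repayment $21 billion: reserves −$21B, deposits 0.
Discount-window loan $45.5 billion: reserves +$45.5B, deposits 0.
Government spending $36 billion: reserves +$36B, deposits +$36B.
Totals: Δreserves = +$60.5B, Δdeposits = +$36B.
Δrequired reserves = 3% × +$36B = +$1.08B.
Δexcess reserves = Δreserves − Δrequired = +$60.5B − (+$1.08B) = +$59.42 billion.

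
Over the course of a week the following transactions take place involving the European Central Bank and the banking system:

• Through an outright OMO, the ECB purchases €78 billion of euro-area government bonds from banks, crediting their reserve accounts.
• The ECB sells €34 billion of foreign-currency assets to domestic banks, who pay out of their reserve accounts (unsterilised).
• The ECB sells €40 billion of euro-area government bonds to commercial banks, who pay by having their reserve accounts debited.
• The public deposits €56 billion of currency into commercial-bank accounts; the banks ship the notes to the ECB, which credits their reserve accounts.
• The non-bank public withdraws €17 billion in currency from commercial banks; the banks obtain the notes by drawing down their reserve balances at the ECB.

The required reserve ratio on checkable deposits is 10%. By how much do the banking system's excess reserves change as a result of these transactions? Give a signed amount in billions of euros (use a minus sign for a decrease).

+€39.1 billion

OMO purchase (from banks) €78 billion: reserves +€78B, deposits 0.
FX sale €34 billion: reserves −€34B, deposits 0.
OMO sale (to banks) €40 billion: reserves −€40B, deposits 0.
Currency deposit €56 billion: reserves +€56B, deposits +€56B.
Currency withdrawal €17 billion: reserves −€17B, deposits −€17B.
Totals: Δreserves = +€43B, Δdeposits = +€39B.
Δrequired reserves = 10% × +€39B = +€3.9B.
Δexcess reserves = Δreserves − Δrequired = +€43B − (+€3.9B) = +€39.1 billion.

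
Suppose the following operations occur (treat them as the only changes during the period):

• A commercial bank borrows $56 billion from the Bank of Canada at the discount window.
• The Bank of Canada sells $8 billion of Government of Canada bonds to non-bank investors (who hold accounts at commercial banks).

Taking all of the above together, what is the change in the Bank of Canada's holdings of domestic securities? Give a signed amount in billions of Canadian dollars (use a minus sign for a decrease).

Discount-window loan $56 billion: the Bank of Canada's securities portfolio is untouched → 0.
Asset sale (to non-banks) $8 billion: securities removed from the Bank of Canada's portfolio → −$8B.
Net: 0 − 8 = -$8 billion.

-$8 billion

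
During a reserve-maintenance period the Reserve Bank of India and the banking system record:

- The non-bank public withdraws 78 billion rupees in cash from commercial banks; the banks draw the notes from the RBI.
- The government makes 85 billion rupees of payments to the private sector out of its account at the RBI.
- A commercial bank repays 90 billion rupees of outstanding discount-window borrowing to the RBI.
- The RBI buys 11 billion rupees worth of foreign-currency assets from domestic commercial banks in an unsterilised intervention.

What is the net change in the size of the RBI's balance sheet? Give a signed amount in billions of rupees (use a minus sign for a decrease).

Currency withdrawal 78 billion rupees: only the composition of liabilities changes → 0.
Government spending 85 billion rupees: only the composition of liabilities changes → 0.
Discount-window repayment 90 billion rupees: an RBI asset is shed → −90B.
FX purchase 11 billion rupees: an RBI asset is acquired → +11B.
Net: 0 + 0 − 90 + 11 = -79 billion.

-79 billion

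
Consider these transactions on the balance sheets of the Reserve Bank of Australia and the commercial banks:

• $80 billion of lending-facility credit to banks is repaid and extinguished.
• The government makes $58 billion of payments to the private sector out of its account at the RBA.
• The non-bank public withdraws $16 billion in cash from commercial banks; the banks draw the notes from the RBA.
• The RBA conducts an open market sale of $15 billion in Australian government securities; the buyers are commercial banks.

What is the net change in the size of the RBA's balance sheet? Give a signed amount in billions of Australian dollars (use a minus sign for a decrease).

-$95 billion

RBA balance sheet:
  Assets:      Securities −$15B, Loans to banks −$80B
  Liabilities: Bank reserves −$53B, Currency in circulation +$16B, Government deposits −$58B
Change in total RBA assets = -$95 billion.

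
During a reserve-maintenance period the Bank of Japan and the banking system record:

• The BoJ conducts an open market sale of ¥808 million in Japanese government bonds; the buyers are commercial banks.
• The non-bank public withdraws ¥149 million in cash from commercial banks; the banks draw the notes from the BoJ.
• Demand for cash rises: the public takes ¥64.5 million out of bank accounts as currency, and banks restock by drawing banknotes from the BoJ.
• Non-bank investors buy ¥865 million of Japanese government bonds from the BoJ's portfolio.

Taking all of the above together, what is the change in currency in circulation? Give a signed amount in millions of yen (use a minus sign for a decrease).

+¥213.5 million

OMO sale (to banks) ¥808 million: no currency enters or leaves circulation → 0.
Currency withdrawal ¥149 million: notes leave the central bank → +¥149M.
Currency withdrawal ¥64.5 million: notes leave the central bank → +¥64.5M.
Asset sale (to non-banks) ¥865 million: no currency enters or leaves circulation → 0.
Net: 0 + 149 + 64.5 + 0 = +¥213.5 million.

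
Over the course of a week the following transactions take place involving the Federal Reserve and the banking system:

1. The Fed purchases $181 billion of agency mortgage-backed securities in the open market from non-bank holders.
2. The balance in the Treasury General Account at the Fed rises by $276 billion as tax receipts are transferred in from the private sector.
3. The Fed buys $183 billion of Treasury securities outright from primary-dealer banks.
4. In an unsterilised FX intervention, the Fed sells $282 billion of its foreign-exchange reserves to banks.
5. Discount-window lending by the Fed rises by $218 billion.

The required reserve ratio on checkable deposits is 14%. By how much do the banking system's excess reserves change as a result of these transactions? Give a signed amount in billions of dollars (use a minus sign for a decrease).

+$37.3 billion

Asset purchase (from non-banks) $181 billion: reserves +$181B, deposits +$181B.
Government account inflow $276 billion: reserves −$276B, deposits −$276B.
OMO purchase (from banks) $183 billion: reserves +$183B, deposits 0.
FX sale $282 billion: reserves −$282B, deposits 0.
Discount-window loan $218 billion: reserves +$218B, deposits 0.
Totals: Δreserves = +$24B, Δdeposits = −$95B.
Δrequired reserves = 14% × −$95B = −$13.3B.
Δexcess reserves = Δreserves − Δrequired = +$24B − (−$13.3B) = +$37.3 billion.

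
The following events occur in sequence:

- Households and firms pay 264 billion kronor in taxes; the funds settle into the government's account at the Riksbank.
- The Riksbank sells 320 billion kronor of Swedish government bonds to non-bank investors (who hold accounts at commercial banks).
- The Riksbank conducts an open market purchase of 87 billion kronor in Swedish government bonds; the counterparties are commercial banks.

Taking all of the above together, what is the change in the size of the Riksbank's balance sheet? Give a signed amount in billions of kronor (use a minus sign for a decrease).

Government account inflow 264 billion kronor: only the composition of liabilities changes → 0.
Asset sale (to non-banks) 320 billion kronor: a Riksbank asset is shed → −320B.
OMO purchase (from banks) 87 billion kronor: a Riksbank asset is acquired → +87B.
Net: 0 − 320 + 87 = -233 billion.

-233 billion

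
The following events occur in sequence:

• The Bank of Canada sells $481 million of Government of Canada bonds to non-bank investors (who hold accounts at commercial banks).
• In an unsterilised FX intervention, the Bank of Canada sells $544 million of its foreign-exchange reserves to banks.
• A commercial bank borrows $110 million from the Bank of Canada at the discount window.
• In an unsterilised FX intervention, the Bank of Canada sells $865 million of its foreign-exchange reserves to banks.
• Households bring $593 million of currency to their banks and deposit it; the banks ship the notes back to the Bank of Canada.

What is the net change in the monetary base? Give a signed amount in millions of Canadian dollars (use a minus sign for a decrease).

Asset sale (to non-banks) $481 million: Bank of Canada balance sheet contracts → −$481M.
FX sale $544 million: Bank of Canada balance sheet contracts → −$544M.
Discount-window loan $110 million: Bank of Canada balance sheet expands → +$110M.
FX sale $865 million: Bank of Canada balance sheet contracts → −$865M.
Currency deposit $593 million: just a shift between currency and reserves — both are base money → 0.
Net: −481 − 544 + 110 − 865 + 0 = -$1780 million.

-$1780 million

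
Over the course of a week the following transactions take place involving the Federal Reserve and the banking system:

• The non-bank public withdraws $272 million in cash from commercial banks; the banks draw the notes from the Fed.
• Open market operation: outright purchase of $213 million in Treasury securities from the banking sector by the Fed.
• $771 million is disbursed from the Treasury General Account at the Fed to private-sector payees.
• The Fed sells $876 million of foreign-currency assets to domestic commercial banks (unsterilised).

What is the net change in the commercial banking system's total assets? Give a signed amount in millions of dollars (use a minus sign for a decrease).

Currency withdrawal $272 million: bank balance sheets shrink → −$272M.
OMO purchase (from banks) $213 million: just an asset swap on bank balance sheets → 0.
Government spending $771 million: bank balance sheets expand → +$771M.
FX sale $876 million: just an asset swap on bank balance sheets → 0.
Net: −272 + 0 + 771 + 0 = +$499 million.

+$499 million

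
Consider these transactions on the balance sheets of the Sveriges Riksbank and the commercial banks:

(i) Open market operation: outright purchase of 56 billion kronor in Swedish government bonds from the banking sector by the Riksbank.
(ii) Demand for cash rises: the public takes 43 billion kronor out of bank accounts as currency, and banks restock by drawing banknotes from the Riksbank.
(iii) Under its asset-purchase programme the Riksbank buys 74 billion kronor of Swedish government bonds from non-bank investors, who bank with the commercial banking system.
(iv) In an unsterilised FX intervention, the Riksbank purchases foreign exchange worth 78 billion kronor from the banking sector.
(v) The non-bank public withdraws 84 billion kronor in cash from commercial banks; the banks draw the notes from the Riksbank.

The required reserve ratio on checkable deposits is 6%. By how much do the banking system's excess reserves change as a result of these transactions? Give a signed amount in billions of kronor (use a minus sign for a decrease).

+84.18 billion

OMO purchase (from banks) 56 billion kronor: reserves +56B, deposits 0.
Currency withdrawal 43 billion kronor: reserves −43B, deposits −43B.
Asset purchase (from non-banks) 74 billion kronor: reserves +74B, deposits +74B.
FX purchase 78 billion kronor: reserves +78B, deposits 0.
Currency withdrawal 84 billion kronor: reserves −84B, deposits −84B.
Totals: Δreserves = +81B, Δdeposits = −53B.
Δrequired reserves = 6% × −53B = −3.18B.
Δexcess reserves = Δreserves − Δrequired = +81B − (−3.18B) = +84.18 billion.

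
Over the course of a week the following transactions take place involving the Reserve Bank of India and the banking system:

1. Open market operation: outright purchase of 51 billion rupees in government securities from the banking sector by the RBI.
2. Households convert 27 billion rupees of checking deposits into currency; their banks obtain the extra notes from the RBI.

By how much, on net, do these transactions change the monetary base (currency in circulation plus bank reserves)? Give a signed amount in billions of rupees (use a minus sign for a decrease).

+51 billion

RBI balance sheet:
  Assets:      Securities +51B
  Liabilities: Bank reserves +24B, Currency in circulation +27B
Monetary base = currency + reserves: +27B + (+24B) = +51 billion.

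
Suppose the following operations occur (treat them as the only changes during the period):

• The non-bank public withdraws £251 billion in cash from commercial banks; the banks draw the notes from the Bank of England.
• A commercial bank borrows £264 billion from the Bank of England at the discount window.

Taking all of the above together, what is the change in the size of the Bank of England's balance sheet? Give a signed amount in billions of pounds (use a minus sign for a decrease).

Currency withdrawal £251 billion: only the composition of liabilities changes → 0.
Discount-window loan £264 billion: a Bank of England asset is acquired → +£264B.
Net: 0 + 264 = +£264 billion.

+£264 billion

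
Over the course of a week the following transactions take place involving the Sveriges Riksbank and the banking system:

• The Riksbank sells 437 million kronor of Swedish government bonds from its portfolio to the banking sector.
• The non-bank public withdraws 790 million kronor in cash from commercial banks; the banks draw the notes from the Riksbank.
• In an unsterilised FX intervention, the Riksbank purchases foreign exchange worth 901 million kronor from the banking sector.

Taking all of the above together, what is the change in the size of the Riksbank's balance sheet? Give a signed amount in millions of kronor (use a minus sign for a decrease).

OMO sale (to banks) 437 million kronor: a Riksbank asset is shed → −437M.
Currency withdrawal 790 million kronor: only the composition of liabilities changes → 0.
FX purchase 901 million kronor: a Riksbank asset is acquired → +901M.
Net: −437 + 0 + 901 = +464 million.

+464 million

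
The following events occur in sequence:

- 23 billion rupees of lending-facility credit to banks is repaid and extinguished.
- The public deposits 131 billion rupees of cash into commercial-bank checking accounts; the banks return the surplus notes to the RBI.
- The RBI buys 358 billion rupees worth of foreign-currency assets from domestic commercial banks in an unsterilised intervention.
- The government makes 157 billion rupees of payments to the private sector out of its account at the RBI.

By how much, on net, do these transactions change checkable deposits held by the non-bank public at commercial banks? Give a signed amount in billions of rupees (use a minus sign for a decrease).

+288 billion

RBI balance sheet:
  Assets:      Loans to banks −23B, Foreign assets +358B
  Liabilities: Bank reserves +623B, Currency in circulation −131B, Government deposits −157B
Commercial banking system:
  Assets:      Reserves at CB +623B, Foreign assets −358B
  Liabilities: Checkable deposits +288B, Borrowings from CB −23B
So the change in checkable deposits held by the non-bank public at commercial banks is +288 billion.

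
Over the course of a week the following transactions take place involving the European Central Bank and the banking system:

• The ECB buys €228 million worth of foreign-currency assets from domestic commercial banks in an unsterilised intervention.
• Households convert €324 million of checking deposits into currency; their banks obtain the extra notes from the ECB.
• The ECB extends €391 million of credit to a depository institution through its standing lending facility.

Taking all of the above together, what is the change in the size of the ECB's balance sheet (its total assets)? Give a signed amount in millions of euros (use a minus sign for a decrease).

ECB balance sheet:
  Assets:      Loans to banks +€391M, Foreign assets +€228M
  Liabilities: Bank reserves +€295M, Currency in circulation +€324M
Commercial banking system:
  Assets:      Reserves at CB +€295M, Foreign assets −€228M
  Liabilities: Checkable deposits −€324M, Borrowings from CB +€391M
Change in total ECB assets = +€619 million.

+€619 million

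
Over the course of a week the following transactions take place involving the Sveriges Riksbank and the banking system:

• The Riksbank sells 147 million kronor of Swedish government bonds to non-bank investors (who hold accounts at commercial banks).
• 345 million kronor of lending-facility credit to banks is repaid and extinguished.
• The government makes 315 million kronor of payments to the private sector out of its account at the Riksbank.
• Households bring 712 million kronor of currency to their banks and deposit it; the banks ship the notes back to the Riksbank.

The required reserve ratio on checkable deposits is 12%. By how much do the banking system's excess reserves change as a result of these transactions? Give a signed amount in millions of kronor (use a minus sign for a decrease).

+429.4 million

Asset sale (to non-banks) 147 million kronor: reserves −147M, deposits −147M.
Discount-window repayment 345 million kronor: reserves −345M, deposits 0.
Government spending 315 million kronor: reserves +315M, deposits +315M.
Currency deposit 712 million kronor: reserves +712M, deposits +712M.
Totals: Δreserves = +535M, Δdeposits = +880M.
Δrequired reserves = 12% × +880M = +105.6M.
Δexcess reserves = Δreserves − Δrequired = +535M − (+105.6M) = +429.4 million.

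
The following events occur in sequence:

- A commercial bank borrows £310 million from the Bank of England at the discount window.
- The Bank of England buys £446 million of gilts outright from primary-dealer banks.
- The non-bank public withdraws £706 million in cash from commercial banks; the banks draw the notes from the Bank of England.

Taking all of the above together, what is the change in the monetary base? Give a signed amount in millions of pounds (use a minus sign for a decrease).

+£756 million

Discount-window loan £310 million: Bank of England balance sheet expands → +£310M.
OMO purchase (from banks) £446 million: Bank of England balance sheet expands → +£446M.
Currency withdrawal £706 million: just a shift between currency and reserves — both are base money → 0.
Net: 310 + 446 + 0 = +£756 million.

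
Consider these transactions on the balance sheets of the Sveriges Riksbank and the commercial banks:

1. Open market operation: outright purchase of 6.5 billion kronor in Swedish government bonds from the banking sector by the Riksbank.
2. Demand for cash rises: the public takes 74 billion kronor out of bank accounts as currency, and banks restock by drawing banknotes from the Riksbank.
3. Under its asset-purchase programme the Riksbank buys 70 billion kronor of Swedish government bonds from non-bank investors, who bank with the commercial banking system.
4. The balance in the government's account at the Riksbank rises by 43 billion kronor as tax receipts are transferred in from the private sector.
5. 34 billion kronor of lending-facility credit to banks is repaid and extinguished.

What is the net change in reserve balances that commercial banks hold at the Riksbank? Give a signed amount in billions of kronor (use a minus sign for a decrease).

Riksbank balance sheet:
  Assets:      Securities +76.5B, Loans to banks −34B
  Liabilities: Bank reserves −74.5B, Currency in circulation +74B, Government deposits +43B
So the change in reserve balances that commercial banks hold at the Riksbank is -74.5 billion.

-74.5 billion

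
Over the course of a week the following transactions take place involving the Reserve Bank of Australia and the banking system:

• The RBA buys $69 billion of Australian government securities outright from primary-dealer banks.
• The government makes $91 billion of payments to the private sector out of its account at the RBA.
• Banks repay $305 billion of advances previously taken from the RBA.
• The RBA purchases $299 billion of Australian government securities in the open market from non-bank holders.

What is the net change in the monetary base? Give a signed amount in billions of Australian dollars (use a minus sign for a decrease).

+$154 billion

RBA balance sheet:
  Assets:      Securities +$368B, Loans to banks −$305B
  Liabilities: Bank reserves +$154B, Government deposits −$91B
Commercial banking system:
  Assets:      Reserves at CB +$154B, Securities −$69B
  Liabilities: Checkable deposits +$390B, Borrowings from CB −$305B
Monetary base = currency + reserves: 0 + (+$154B) = +$154 billion.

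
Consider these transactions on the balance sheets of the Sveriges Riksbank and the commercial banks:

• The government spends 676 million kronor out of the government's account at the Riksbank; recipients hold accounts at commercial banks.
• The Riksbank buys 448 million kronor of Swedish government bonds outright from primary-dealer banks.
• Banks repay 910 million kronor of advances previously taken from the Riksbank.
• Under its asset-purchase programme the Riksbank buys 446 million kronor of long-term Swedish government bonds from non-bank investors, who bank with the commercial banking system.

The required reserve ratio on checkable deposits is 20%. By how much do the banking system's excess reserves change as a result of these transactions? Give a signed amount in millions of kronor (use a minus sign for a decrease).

Government spending 676 million kronor: reserves +676M, deposits +676M.
OMO purchase (from banks) 448 million kronor: reserves +448M, deposits 0.
Discount-window repayment 910 million kronor: reserves −910M, deposits 0.
Asset purchase (from non-banks) 446 million kronor: reserves +446M, deposits +446M.
Totals: Δreserves = +660M, Δdeposits = +1122M.
Δrequired reserves = 20% × +1122M = +224.4M.
Δexcess reserves = Δreserves − Δrequired = +660M − (+224.4M) = +435.6 million.

+435.6 million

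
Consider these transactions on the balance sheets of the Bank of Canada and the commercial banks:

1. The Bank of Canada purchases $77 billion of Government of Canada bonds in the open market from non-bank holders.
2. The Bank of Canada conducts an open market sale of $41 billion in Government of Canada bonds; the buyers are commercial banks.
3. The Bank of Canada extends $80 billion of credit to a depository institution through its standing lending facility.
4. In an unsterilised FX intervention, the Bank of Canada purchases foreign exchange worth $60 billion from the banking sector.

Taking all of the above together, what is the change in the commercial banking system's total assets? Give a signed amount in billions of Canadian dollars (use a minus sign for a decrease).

+$157 billion

Asset purchase (from non-banks) $77 billion: bank balance sheets expand → +$77B.
OMO sale (to banks) $41 billion: just an asset swap on bank balance sheets → 0.
Discount-window loan $80 billion: bank balance sheets expand → +$80B.
FX purchase $60 billion: just an asset swap on bank balance sheets → 0.
Net: 77 + 0 + 80 + 0 = +$157 billion.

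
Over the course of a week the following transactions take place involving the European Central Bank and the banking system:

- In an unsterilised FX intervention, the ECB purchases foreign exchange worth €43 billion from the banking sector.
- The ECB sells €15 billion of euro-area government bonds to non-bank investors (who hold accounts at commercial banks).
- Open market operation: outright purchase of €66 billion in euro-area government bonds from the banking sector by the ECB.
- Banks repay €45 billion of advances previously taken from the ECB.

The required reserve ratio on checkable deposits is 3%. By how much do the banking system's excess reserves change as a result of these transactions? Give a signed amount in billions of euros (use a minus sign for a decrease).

FX purchase €43 billion: reserves +€43B, deposits 0.
Asset sale (to non-banks) €15 billion: reserves −€15B, deposits −€15B.
OMO purchase (from banks) €66 billion: reserves +€66B, deposits 0.
Discount-window repayment €45 billion: reserves −€45B, deposits 0.
Totals: Δreserves = +€49B, Δdeposits = −€15B.
Δrequired reserves = 3% × −€15B = −€0.45B.
Δexcess reserves = Δreserves − Δrequired = +€49B − (−€0.45B) = +€49.45 billion.

+€49.45 billion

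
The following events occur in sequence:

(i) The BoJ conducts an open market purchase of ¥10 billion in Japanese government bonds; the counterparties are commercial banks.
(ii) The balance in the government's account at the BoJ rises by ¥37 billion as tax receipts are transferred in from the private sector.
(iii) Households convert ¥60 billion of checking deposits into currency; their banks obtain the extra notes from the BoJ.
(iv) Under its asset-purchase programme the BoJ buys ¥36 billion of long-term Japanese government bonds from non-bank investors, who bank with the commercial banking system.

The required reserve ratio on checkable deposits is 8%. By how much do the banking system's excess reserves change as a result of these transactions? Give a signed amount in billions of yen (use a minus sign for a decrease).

OMO purchase (from banks) ¥10 billion: reserves +¥10B, deposits 0.
Government account inflow ¥37 billion: reserves −¥37B, deposits −¥37B.
Currency withdrawal ¥60 billion: reserves −¥60B, deposits −¥60B.
Asset purchase (from non-banks) ¥36 billion: reserves +¥36B, deposits +¥36B.
Totals: Δreserves = −¥51B, Δdeposits = −¥61B.
Δrequired reserves = 8% × −¥61B = −¥4.88B.
Δexcess reserves = Δreserves − Δrequired = −¥51B − (−¥4.88B) = -¥46.12 billion.

-¥46.12 billion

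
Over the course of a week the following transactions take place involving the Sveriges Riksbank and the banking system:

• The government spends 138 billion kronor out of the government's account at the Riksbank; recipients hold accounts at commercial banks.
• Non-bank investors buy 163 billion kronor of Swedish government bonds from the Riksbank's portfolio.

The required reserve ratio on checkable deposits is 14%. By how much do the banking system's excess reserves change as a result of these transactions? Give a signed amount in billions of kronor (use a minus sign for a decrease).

-21.5 billion

Government spending 138 billion kronor: reserves +138B, deposits +138B.
Asset sale (to non-banks) 163 billion kronor: reserves −163B, deposits −163B.
Totals: Δreserves = −25B, Δdeposits = −25B.
Δrequired reserves = 14% × −25B = −3.5B.
Δexcess reserves = Δreserves − Δrequired = −25B − (−3.5B) = -21.5 billion.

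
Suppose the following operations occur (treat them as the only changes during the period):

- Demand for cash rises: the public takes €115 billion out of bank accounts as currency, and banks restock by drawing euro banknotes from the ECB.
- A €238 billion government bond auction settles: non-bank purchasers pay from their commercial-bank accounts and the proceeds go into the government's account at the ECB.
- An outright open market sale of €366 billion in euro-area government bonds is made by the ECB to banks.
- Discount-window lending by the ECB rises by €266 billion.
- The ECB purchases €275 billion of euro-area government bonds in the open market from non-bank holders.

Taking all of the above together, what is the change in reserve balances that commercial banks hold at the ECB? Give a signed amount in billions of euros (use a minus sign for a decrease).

-€178 billion

Currency withdrawal €115 billion: banks swap reserves for currency → −€115B.
Government account inflow €238 billion: funds move from bank reserves into the government account → −€238B.
OMO sale (to banks) €366 billion: the buying banks pay out of their reserve balances → −€366B.
Discount-window loan €266 billion: the loan is credited to the bank's reserve account → +€266B.
Asset purchase (from non-banks) €275 billion: the ECB pays by crediting reserve accounts → +€275B.
Net: −115 − 238 − 366 + 266 + 275 = -€178 billion.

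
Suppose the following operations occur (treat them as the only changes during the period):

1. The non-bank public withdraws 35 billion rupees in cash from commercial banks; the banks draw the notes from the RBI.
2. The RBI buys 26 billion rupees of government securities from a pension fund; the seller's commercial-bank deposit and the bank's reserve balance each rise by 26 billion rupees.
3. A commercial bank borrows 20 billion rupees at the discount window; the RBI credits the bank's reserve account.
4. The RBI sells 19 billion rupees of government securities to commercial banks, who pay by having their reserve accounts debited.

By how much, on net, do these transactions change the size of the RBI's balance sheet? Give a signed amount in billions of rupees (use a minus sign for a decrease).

+27 billion

Currency withdrawal 35 billion rupees: only the composition of liabilities changes → 0.
Asset purchase (from non-banks) 26 billion rupees: an RBI asset is acquired → +26B.
Discount-window loan 20 billion rupees: an RBI asset is acquired → +20B.
OMO sale (to banks) 19 billion rupees: an RBI asset is shed → −19B.
Net: 0 + 26 + 20 − 19 = +27 billion.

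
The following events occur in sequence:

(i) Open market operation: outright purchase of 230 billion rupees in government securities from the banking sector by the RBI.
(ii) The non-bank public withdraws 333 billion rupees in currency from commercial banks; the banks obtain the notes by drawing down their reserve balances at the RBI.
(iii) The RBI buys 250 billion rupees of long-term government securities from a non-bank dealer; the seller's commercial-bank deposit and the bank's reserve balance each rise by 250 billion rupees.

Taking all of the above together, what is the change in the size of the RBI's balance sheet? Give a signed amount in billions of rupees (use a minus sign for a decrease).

+480 billion

RBI balance sheet:
  Assets:      Securities +480B
  Liabilities: Bank reserves +147B, Currency in circulation +333B
Commercial banking system:
  Assets:      Reserves at CB +147B, Securities −230B
  Liabilities: Checkable deposits −83B
Change in total RBI assets = +480 billion.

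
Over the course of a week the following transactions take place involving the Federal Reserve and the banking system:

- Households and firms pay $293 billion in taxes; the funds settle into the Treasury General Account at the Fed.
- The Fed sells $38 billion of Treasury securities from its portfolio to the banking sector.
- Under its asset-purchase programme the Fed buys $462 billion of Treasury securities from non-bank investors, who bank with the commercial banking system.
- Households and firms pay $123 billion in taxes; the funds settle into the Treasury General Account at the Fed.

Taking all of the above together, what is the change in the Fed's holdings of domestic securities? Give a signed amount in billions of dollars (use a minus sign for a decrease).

+$424 billion

Fed balance sheet:
  Assets:      Securities +$424B
  Liabilities: Bank reserves +$8B, Government deposits +$416B
Commercial banking system:
  Assets:      Reserves at CB +$8B, Securities +$38B
  Liabilities: Checkable deposits +$46B
So the change in the Fed's holdings of domestic securities is +$424 billion.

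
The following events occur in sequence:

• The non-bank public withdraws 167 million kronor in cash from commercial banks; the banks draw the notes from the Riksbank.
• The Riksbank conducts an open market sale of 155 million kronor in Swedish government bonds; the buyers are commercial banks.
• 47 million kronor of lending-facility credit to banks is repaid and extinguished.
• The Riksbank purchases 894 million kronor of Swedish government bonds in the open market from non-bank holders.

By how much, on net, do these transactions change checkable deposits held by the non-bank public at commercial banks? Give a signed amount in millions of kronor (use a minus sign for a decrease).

+727 million

Currency withdrawal 167 million kronor: non-bank counterparties' bank balances fall → −167M.
OMO sale (to banks) 155 million kronor: the counterparty is a bank, so public deposits are unchanged → 0.
Discount-window repayment 47 million kronor: the counterparty is a bank, so public deposits are unchanged → 0.
Asset purchase (from non-banks) 894 million kronor: non-bank counterparties' bank balances rise → +894M.
Net: −167 + 0 + 0 + 894 = +727 million.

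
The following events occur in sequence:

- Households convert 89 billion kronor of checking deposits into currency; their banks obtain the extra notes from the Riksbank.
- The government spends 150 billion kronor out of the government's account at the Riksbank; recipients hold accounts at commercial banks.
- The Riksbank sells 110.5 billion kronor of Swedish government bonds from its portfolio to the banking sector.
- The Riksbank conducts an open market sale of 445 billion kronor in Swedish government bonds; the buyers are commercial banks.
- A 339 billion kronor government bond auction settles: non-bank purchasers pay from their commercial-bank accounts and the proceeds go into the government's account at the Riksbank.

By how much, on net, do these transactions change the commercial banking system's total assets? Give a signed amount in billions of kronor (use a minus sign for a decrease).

-278 billion

Currency withdrawal 89 billion kronor: bank balance sheets shrink → −89B.
Government spending 150 billion kronor: bank balance sheets expand → +150B.
OMO sale (to banks) 110.5 billion kronor: just an asset swap on bank balance sheets → 0.
OMO sale (to banks) 445 billion kronor: just an asset swap on bank balance sheets → 0.
Government account inflow 339 billion kronor: bank balance sheets shrink → −339B.
Net: −89 + 150 + 0 + 0 − 339 = -278 billion.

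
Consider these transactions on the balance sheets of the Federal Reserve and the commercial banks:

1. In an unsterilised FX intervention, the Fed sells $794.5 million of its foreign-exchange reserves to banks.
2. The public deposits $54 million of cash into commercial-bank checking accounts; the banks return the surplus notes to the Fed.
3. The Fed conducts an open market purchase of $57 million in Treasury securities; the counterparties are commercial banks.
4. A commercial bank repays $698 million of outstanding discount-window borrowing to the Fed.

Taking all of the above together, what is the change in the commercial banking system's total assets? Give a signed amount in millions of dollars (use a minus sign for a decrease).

-$644 million

Fed balance sheet:
  Assets:      Securities +$57M, Loans to banks −$698M, Foreign assets −$794.5M
  Liabilities: Bank reserves −$1381.5M, Currency in circulation −$54M
Commercial banking system:
  Assets:      Reserves at CB −$1381.5M, Securities −$57M, Foreign assets +$794.5M
  Liabilities: Checkable deposits +$54M, Borrowings from CB −$698M
Change in total bank assets = -$644 million.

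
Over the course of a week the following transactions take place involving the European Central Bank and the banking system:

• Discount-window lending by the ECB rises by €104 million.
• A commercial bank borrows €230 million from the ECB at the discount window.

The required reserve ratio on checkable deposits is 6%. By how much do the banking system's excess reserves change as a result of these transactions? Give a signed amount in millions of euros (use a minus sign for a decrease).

Discount-window loan €104 million: reserves +€104M, deposits 0.
Discount-window loan €230 million: reserves +€230M, deposits 0.
Totals: Δreserves = +€334M, Δdeposits = 0.
Δrequired reserves = 6% × 0 = 0.
Δexcess reserves = Δreserves − Δrequired = +€334M − (0) = +€334 million.

+€334 million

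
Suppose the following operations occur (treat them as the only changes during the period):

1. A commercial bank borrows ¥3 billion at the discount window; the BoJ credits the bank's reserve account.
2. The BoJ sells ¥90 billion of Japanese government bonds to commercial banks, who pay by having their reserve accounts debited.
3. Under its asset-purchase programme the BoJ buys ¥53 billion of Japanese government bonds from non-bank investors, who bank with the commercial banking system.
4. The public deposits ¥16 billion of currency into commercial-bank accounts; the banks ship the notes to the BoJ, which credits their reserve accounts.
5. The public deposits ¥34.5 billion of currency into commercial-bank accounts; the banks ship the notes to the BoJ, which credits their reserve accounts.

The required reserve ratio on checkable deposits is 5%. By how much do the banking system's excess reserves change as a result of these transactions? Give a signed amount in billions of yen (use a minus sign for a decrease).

Discount-window loan ¥3 billion: reserves +¥3B, deposits 0.
OMO sale (to banks) ¥90 billion: reserves −¥90B, deposits 0.
Asset purchase (from non-banks) ¥53 billion: reserves +¥53B, deposits +¥53B.
Currency deposit ¥16 billion: reserves +¥16B, deposits +¥16B.
Currency deposit ¥34.5 billion: reserves +¥34.5B, deposits +¥34.5B.
Totals: Δreserves = +¥16.5B, Δdeposits = +¥103.5B.
Δrequired reserves = 5% × +¥103.5B = +¥5.175B.
Δexcess reserves = Δreserves − Δrequired = +¥16.5B − (+¥5.175B) = +¥11.325 billion.

+¥11.325 billion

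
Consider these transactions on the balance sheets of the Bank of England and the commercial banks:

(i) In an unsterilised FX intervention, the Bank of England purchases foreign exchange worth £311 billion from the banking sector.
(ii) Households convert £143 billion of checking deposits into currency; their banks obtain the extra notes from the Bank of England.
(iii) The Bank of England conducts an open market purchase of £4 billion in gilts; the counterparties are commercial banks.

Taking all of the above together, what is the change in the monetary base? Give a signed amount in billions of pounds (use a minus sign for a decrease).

Bank of England balance sheet:
  Assets:      Securities +£4B, Foreign assets +£311B
  Liabilities: Bank reserves +£172B, Currency in circulation +£143B
Monetary base = currency + reserves: +£143B + (+£172B) = +£315 billion.

+£315 billion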